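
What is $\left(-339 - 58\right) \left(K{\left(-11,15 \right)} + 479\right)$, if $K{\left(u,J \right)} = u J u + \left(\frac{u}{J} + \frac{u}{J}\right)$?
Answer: $- \frac{13652036}{15} \approx -9.1014 \cdot 10^{5}$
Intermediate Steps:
$K{\left(u,J \right)} = J u^{2} + \frac{2 u}{J}$ ($K{\left(u,J \right)} = J u u + \frac{2 u}{J} = J u^{2} + \frac{2 u}{J}$)
$\left(-339 - 58\right) \left(K{\left(-11,15 \right)} + 479\right) = \left(-339 - 58\right) \left(- \frac{11 \left(2 - 11 \cdot 15^{2}\right)}{15} + 479\right) = - 397 \left(\left(-11\right) \frac{1}{15} \left(2 - 2475\right) + 479\right) = - 397 \left(\left(-11\right) \frac{1}{15} \left(-2473\right) + 479\right) = - 397 \left(\frac{27203}{15} + 479\right) = \left(-397\right) \frac{34388}{15} = - \frac{13652036}{15}$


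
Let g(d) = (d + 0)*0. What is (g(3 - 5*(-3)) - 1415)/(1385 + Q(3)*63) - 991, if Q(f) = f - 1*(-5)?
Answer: -1873414/1889 ≈ -991.75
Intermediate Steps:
Q(f) = 5 + f (Q(f) = f + 5 = 5 + f)
g(d) = 0 (g(d) = d*0 = 0)
(g(3 - 5*(-3)) - 1415)/(1385 + Q(3)*63) - 991 = (0 - 1415)/(1385 + (5 + 3)*63) - 991 = -1415/(1385 + 8*63) - 991 = -1415/(1385 + 504) - 991 = -1415/1889 - 991 = -1873414/1889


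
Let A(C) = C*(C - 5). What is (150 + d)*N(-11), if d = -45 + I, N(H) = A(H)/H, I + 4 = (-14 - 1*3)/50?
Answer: -40264/25 ≈ -1610.6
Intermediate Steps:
A(C) = C*(-5 + C)
I = -217/50 (I = -4 + (-14 - 1*3)/50 = -4 + (-14 - 3)*(1/50) = -4 - 17*1/50 = -4 - 17/50 = -217/50 ≈ -4.3400)
N(H) = -5 + H (N(H) = (H*(-5 + H))/H = -5 + H)
d = -2467/50 (d = -45 - 217/50 = -2467/50 ≈ -49.340)
(150 + d)*N(-11) = (150 - 2467/50)*(-5 - 11) = (5033/50)*(-16) = -40264/25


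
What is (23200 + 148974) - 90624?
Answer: 81550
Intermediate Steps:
(23200 + 148974) - 90624 = 172174 - 90624 = 81550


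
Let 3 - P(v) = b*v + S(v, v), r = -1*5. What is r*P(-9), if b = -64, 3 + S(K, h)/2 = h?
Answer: 2745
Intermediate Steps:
S(K, h) = -6 + 2*h
r = -5
P(v) = 9 + 62*v (P(v) = 3 - (-64*v + (-6 + 2*v)) = 3 - (-6 - 62*v) = 3 + (6 + 62*v) = 9 + 62*v)
r*P(-9) = -5*(9 + 62*(-9)) = -5*(9 - 558) = -5*(-549) = 2745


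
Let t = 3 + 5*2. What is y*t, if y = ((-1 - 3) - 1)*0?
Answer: 0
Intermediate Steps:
y = 0 (y = (-4 - 1)*0 = -5*0 = 0)
t = 13 (t = 3 + 10 = 13)
y*t = 0*13 = 0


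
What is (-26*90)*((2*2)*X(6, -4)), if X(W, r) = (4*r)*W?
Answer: 898560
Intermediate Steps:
X(W, r) = 4*W*r
(-26*90)*((2*2)*X(6, -4)) = (-26*90)*((2*2)*(4*6*(-4))) = -9360*(-96) = -2340*(-384) = 898560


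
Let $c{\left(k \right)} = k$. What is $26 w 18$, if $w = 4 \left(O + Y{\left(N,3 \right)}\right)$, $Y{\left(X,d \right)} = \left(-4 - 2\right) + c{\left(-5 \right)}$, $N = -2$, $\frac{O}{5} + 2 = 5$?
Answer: $7488$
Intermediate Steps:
$O = 15$ ($O = -10 + 5 \cdot 5 = -10 + 25 = 15$)
$Y{\left(X,d \right)} = -11$ ($Y{\left(X,d \right)} = \left(-4 - 2\right) - 5 = -6 - 5 = -11$)
$w = 16$ ($w = 4 \left(15 - 11\right) = 4 \cdot 4 = 16$)
$26 w 18 = 26 \cdot 16 \cdot 18 = 416 \cdot 18 = 7488$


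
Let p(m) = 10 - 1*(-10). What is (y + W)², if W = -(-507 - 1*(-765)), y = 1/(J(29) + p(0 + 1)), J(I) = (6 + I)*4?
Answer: 1703955841/25600 ≈ 66561.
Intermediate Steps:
p(m) = 20 (p(m) = 10 + 10 = 20)
J(I) = 24 + 4*I
y = 1/160 (y = 1/((24 + 4*29) + 20) = 1/((24 + 116) + 20) = 1/(140 + 20) = 1/160 ≈ 0.0062500)
W = -258 (W = -(-507 + 765) = -1*258 = -258)
(y + W)² = (1/160 - 258)² = (-41279/160)² = 1703955841/25600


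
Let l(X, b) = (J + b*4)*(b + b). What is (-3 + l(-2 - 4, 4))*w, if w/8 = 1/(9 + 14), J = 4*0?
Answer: 1000/23 ≈ 43.478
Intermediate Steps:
J = 0
w = 8/23 (w = 8/(9 + 14) = 8/23 ≈ 0.34783)
l(X, b) = 8*b² (l(X, b) = (0 + b*4)*(b + b) = (0 + 4*b)*(2*b) = (4*b)*(2*b) = 8*b²)
(-3 + l(-2 - 4, 4))*w = (-3 + 8*4²)*(8/23) = (-3 + 8*16)*(8/23) = (-3 + 128)*(8/23) = 125*(8/23) = 1000/23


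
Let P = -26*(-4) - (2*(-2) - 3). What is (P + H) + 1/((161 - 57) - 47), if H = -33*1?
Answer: 4447/57 ≈ 78.018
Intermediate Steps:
H = -33
P = 111 (P = 104 - (-4 - 3) = 104 - 1*(-7) = 104 + 7 = 111)
(P + H) + 1/((161 - 57) - 47) = (111 - 33) + 1/((161 - 57) - 47) = 78 + 1/(104 - 47) = 78 + 1/57 = 4447/57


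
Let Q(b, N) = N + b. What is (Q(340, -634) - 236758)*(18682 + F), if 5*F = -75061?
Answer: -4349667148/5 ≈ -8.6993e+8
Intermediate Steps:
F = -75061/5 (F = (⅕)*(-75061) = -75061/5 ≈ -15012.)
(Q(340, -634) - 236758)*(18682 + F) = ((-634 + 340) - 236758)*(18682 - 75061/5) = (-294 - 236758)*(18349/5) = -237052*18349/5 = -4349667148/5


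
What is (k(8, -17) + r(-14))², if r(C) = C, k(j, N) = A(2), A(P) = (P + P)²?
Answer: 4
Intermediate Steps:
A(P) = 4*P² (A(P) = (2*P)² = 4*P²)
k(j, N) = 16 (k(j, N) = 4*2² = 4*4 = 16)
(k(8, -17) + r(-14))² = (16 - 14)² = 2² = 4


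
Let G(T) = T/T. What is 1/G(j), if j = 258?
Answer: 1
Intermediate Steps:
G(T) = 1
1/G(j) = 1/1 = 1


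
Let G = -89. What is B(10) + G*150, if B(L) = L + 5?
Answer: -13335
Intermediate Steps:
B(L) = 5 + L
B(10) + G*150 = (5 + 10) - 89*150 = 15 - 13350 = -13335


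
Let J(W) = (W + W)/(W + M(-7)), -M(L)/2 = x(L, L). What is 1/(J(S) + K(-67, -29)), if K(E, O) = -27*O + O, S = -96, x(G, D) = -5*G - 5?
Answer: 13/9818 ≈ 0.0013241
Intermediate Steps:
x(G, D) = -5 - 5*G
M(L) = 10 + 10*L (M(L) = -2*(-5 - 5*L) = 10 + 10*L)
J(W) = 2*W/(-60 + W) (J(W) = (W + W)/(W + (10 + 10*(-7))) = (2*W)/(W + (10 - 70)) = (2*W)/(W - 60) = (2*W)/(-60 + W) = 2*W/(-60 + W))
K(E, O) = -26*O
1/(J(S) + K(-67, -29)) = 1/(2*(-96)/(-60 - 96) - 26*(-29)) = 1/(2*(-96)/(-156) + 754) = 1/(2*(-96)*(-1/156) + 754) = 1/(16/13 + 754) = 1/(9818/13) = 13/9818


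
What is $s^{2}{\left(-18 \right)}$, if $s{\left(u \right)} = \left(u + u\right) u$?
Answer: $419904$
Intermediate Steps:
$s{\left(u \right)} = 2 u^{2}$ ($s{\left(u \right)} = 2 u u = 2 u^{2}$)
$s^{2}{\left(-18 \right)} = \left(2 \left(-18\right)^{2}\right)^{2} = \left(2 \cdot 324\right)^{2} = 648^{2} = 419904$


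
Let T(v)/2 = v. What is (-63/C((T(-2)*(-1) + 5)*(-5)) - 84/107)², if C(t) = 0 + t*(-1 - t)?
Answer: 314388361/554131600 ≈ 0.56735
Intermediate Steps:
T(v) = 2*v
C(t) = t*(-1 - t)
(-63/C((T(-2)*(-1) + 5)*(-5)) - 84/107)² = (-63*1/(5*(1 + ((2*(-2))*(-1) + 5)*(-5))*((2*(-2))*(-1) + 5)) - 84/107)² = (-63*1/(5*(1 + (-4*(-1) + 5)*(-5))*(-4*(-1) + 5)) - 84*1/107)² = (-63*1/(5*(1 + (4 + 5)*(-5))*(4 + 5)) - 84/107)² = (-63*1/(45*(1 + 9*(-5))) - 84/107)² = (-63*1/(45*(1 - 45)) - 84/107)² = (-63/((-1*(-45)*(-44))) - 84/107)² = (-63/(-1980) - 84/107)² = (-63*(-1/1980) - 84/107)² = (7/220 - 84/107)² = (-17731/23540)² = 314388361/554131600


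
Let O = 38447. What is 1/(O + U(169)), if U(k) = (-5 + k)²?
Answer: 1/65343 ≈ 1.5304e-5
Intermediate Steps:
1/(O + U(169)) = 1/(38447 + (-5 + 169)²) = 1/(38447 + 164²) = 1/(38447 + 26896) = 1/65343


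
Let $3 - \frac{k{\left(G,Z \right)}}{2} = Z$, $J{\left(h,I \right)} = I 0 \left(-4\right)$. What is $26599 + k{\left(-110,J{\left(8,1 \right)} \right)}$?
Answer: $26605$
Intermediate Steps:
$J{\left(h,I \right)} = 0$ ($J{\left(h,I \right)} = 0 \left(-4\right) = 0$)
$k{\left(G,Z \right)} = 6 - 2 Z$
$26599 + k{\left(-110,J{\left(8,1 \right)} \right)} = 26599 + \left(6 - 0\right) = 26599 + \left(6 + 0\right) = 26599 + 6 = 26605$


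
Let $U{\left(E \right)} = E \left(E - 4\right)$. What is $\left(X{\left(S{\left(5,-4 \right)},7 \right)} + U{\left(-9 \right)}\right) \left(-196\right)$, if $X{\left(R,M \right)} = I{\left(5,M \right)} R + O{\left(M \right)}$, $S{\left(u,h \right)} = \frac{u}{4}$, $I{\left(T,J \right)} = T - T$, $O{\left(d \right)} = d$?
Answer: $-24304$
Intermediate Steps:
$I{\left(T,J \right)} = 0$
$S{\left(u,h \right)} = \frac{u}{4}$ ($S{\left(u,h \right)} = u \frac{1}{4} = \frac{u}{4}$)
$X{\left(R,M \right)} = M$ ($X{\left(R,M \right)} = 0 R + M = 0 + M = M$)
$U{\left(E \right)} = E \left(-4 + E\right)$
$\left(X{\left(S{\left(5,-4 \right)},7 \right)} + U{\left(-9 \right)}\right) \left(-196\right) = \left(7 - 9 \left(-4 - 9\right)\right) \left(-196\right) = \left(7 - -117\right) \left(-196\right) = \left(7 + 117\right) \left(-196\right) = 124 \left(-196\right) = -24304$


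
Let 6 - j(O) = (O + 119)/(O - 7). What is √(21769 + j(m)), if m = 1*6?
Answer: 10*√219 ≈ 147.99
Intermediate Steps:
m = 6
j(O) = 6 - (119 + O)/(-7 + O) (j(O) = 6 - (O + 119)/(O - 7) = 6 - (119 + O)/(-7 + O))
√(21769 + j(m)) = √(21769 + (-161 + 5*6)/(-7 + 6)) = √(21769 + (-161 + 30)/(-1)) = √(21769 - 1*(-131)) = √(21769 + 131) = √21900 = 10*√219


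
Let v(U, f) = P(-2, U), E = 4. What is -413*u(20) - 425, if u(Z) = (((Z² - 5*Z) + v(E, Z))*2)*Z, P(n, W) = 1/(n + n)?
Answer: -4952295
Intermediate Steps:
P(n, W) = 1/(2*n)
v(U, f) = -¼ (v(U, f) = (½)/(-2) = (½)*(-½) = -¼)
u(Z) = Z*(-½ - 10*Z + 2*Z²) (u(Z) = (((Z² - 5*Z) - ¼)*2)*Z = ((-¼ + Z² - 5*Z)*2)*Z = (-½ - 10*Z + 2*Z²)*Z = Z*(-½ - 10*Z + 2*Z²))
-413*u(20) - 425 = -413*20*(-1 - 20*20 + 4*20²)/2 - 425 = -413*20*(-1 - 400 + 4*400)/2 - 425 = -413*20*(-1 - 400 + 1600)/2 - 425 = -413*20*1199/2 - 425 = -413*11990 - 425 = -4951870 - 425 = -4952295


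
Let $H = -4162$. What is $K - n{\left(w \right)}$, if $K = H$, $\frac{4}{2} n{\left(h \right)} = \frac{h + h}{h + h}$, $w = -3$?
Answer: $- \frac{8325}{2} \approx -4162.5$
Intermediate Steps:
$n{\left(h \right)} = \frac{1}{2}$ ($n{\left(h \right)} = \frac{\left(h + h\right) \frac{1}{h + h}}{2} = \frac{2 h \frac{1}{2 h}}{2} = \frac{1}{2} \cdot 1 = \frac{1}{2}$)
$K = -4162$
$K - n{\left(w \right)} = -4162 - \frac{1}{2} = - \frac{8325}{2}$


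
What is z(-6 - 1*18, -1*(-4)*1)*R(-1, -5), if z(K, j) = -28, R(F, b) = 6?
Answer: -168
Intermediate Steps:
z(-6 - 1*18, -1*(-4)*1)*R(-1, -5) = -28*6 = -168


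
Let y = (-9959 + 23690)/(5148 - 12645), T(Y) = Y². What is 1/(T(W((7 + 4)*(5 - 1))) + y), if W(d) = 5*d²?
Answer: 2499/234162293023 ≈ 1.0672e-8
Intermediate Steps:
y = -4577/2499 (y = 13731/(-7497) = 13731*(-1/7497) = -4577/2499 ≈ -1.8315)
1/(T(W((7 + 4)*(5 - 1))) + y) = 1/((5*((7 + 4)*(5 - 1))²)² - 4577/2499) = 1/((5*(11*4)²)² - 4577/2499) = 1/((5*44²)² - 4577/2499) = 1/((5*1936)² - 4577/2499) = 1/(9680² - 4577/2499) = 1/(93702400 - 4577/2499) = 1/(234162293023/2499) = 2499/234162293023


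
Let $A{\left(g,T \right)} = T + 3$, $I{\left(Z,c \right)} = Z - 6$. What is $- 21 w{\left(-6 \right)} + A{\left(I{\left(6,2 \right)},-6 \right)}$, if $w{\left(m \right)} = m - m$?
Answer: $-3$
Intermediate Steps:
$I{\left(Z,c \right)} = -6 + Z$ ($I{\left(Z,c \right)} = Z - 6 = -6 + Z$)
$w{\left(m \right)} = 0$
$A{\left(g,T \right)} = 3 + T$
$- 21 w{\left(-6 \right)} + A{\left(I{\left(6,2 \right)},-6 \right)} = \left(-21\right) 0 + \left(3 - 6\right) = 0 - 3 = -3$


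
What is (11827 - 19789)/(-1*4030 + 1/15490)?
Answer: 41110460/20808233 ≈ 1.9757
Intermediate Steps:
(11827 - 19789)/(-1*4030 + 1/15490) = -7962/(-4030 + 1/15490) = -7962/(-62424699/15490) = -7962*(-15490/62424699) = 41110460/20808233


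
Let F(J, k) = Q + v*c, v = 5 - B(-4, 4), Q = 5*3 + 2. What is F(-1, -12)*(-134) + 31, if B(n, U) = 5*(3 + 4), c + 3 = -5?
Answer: -34407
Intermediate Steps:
c = -8 (c = -3 - 5 = -8)
Q = 17 (Q = 15 + 2 = 17)
B(n, U) = 35 (B(n, U) = 5*7 = 35)
v = -30 (v = 5 - 1*35 = 5 - 35 = -30)
F(J, k) = 257 (F(J, k) = 17 - 30*(-8) = 17 + 240 = 257)
F(-1, -12)*(-134) + 31 = 257*(-134) + 31 = -34438 + 31 = -34407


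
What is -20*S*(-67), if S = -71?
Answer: -95140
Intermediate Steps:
-20*S*(-67) = -20*(-71)*(-67) = 1420*(-67) = -95140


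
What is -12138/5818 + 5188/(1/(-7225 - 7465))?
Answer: -221699899549/2909 ≈ -7.6212e+7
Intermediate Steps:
-12138/5818 + 5188/(1/(-7225 - 7465)) = -12138*1/5818 + 5188/(1/(-14690)) = -6069/2909 + 5188/(-1/14690) = -6069/2909 + 5188*(-14690) = -6069/2909 - 76211720 = -221699899549/2909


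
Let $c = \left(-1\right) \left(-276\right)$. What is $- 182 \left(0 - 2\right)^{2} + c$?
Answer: $-452$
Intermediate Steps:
$c = 276$
$- 182 \left(0 - 2\right)^{2} + c = - 182 \left(0 - 2\right)^{2} + 276 = - 182 \left(-2\right)^{2} + 276 = \left(-182\right) 4 + 276 = -728 + 276 = -452$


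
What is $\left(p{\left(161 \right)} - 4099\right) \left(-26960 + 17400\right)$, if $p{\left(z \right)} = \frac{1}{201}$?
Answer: $\frac{7876464880}{201} \approx 3.9186 \cdot 10^{7}$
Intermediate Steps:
$p{\left(z \right)} = \frac{1}{201}$
$\left(p{\left(161 \right)} - 4099\right) \left(-26960 + 17400\right) = \left(\frac{1}{201} - 4099\right) \left(-26960 + 17400\right) = \left(- \frac{823898}{201}\right) \left(-9560\right) = \frac{7876464880}{201}$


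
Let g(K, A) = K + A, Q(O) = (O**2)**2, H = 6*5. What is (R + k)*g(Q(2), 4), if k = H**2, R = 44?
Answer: 18880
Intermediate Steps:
H = 30
k = 900 (k = 30**2 = 900)
Q(O) = O**4
g(K, A) = A + K
(R + k)*g(Q(2), 4) = (44 + 900)*(4 + 2**4) = 944*(4 + 16) = 944*20 = 18880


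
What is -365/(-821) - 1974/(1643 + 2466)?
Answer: -17267/481927 ≈ -0.035829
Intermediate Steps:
-365/(-821) - 1974/(1643 + 2466) = -365*(-1/821) - 1974/4109 = 365/821 - 1974*1/4109 = 365/821 - 282/587 = -17267/481927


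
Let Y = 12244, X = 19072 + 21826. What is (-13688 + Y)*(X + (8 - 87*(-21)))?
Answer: -61706452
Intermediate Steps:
X = 40898
(-13688 + Y)*(X + (8 - 87*(-21))) = (-13688 + 12244)*(40898 + (8 - 87*(-21))) = -1444*(40898 + (8 + 1827)) = -1444*(40898 + 1835) = -1444*42733 = -61706452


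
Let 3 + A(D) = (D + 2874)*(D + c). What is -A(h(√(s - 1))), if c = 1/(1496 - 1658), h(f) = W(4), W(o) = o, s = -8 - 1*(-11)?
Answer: -930790/81 ≈ -11491.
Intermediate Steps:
s = 3 (s = -8 + 11 = 3)
h(f) = 4
c = -1/162 (c = 1/(-162) = -1/162 ≈ -0.0061728)
A(D) = -3 + (2874 + D)*(-1/162 + D) (A(D) = -3 + (D + 2874)*(D - 1/162) = -3 + (2874 + D)*(-1/162 + D))
-A(h(√(s - 1))) = -(-560/27 + 4² + (465587/162)*4) = -(-560/27 + 16 + 931174/81) = -1*930790/81 = -930790/81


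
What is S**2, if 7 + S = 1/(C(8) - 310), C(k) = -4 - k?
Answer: 5085025/103684 ≈ 49.043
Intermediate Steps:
S = -2255/322 (S = -7 + 1/((-4 - 1*8) - 310) = -7 + 1/((-4 - 8) - 310) = -7 + 1/(-12 - 310) = -7 + 1/(-322) = -7 - 1/322 = -2255/322 ≈ -7.0031)
S**2 = (-2255/322)**2 = 5085025/103684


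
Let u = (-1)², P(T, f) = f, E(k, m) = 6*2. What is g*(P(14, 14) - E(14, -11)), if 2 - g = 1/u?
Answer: 2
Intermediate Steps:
E(k, m) = 12
u = 1
g = 1 (g = 2 - 1/1 = 2 - 1*1 = 2 - 1 = 1)
g*(P(14, 14) - E(14, -11)) = 1*(14 - 1*12) = 1*(14 - 12) = 1*2 = 2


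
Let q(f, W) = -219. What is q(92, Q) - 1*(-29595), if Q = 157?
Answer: 29376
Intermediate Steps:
q(92, Q) - 1*(-29595) = -219 - 1*(-29595) = -219 + 29595 = 29376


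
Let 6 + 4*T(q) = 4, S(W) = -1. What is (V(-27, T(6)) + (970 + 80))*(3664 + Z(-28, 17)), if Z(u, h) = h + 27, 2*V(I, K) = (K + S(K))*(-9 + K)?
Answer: 7839639/2 ≈ 3.9198e+6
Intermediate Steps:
T(q) = -1/2 (T(q) = -3/2 + (1/4)*4 = -3/2 + 1 = -1/2)
V(I, K) = (-1 + K)*(-9 + K)/2 (V(I, K) = ((K - 1)*(-9 + K))/2 = ((-1 + K)*(-9 + K))/2 = (-1 + K)*(-9 + K)/2)
Z(u, h) = 27 + h
(V(-27, T(6)) + (970 + 80))*(3664 + Z(-28, 17)) = ((9/2 + (-1/2)**2/2 - 5*(-1/2)) + (970 + 80))*(3664 + (27 + 17)) = ((9/2 + (1/2)*(1/4) + 5/2) + 1050)*(3664 + 44) = ((9/2 + 1/8 + 5/2) + 1050)*3708 = (57/8 + 1050)*3708 = (8457/8)*3708 = 7839639/2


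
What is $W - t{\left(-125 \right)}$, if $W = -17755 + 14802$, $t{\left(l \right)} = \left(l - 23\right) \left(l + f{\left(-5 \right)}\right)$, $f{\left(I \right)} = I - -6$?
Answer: $-21305$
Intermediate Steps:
$f{\left(I \right)} = 6 + I$ ($f{\left(I \right)} = I + 6 = 6 + I$)
$t{\left(l \right)} = \left(1 + l\right) \left(-23 + l\right)$ ($t{\left(l \right)} = \left(l - 23\right) \left(l + \left(6 - 5\right)\right) = \left(-23 + l\right) \left(l + 1\right) = \left(-23 + l\right) \left(1 + l\right) = \left(1 + l\right) \left(-23 + l\right)$)
$W = -2953$
$W - t{\left(-125 \right)} = -2953 - \left(-23 + \left(-125\right)^{2} - -2750\right) = -2953 - \left(-23 + 15625 + 2750\right) = -2953 - 18352 = -21305$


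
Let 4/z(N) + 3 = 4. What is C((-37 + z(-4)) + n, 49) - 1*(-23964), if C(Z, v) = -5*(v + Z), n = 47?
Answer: 23649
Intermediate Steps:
z(N) = 4 (z(N) = 4/(-3 + 4) = 4/1 = 4*1 = 4)
C(Z, v) = -5*Z - 5*v (C(Z, v) = -5*(Z + v) = -5*Z - 5*v)
C((-37 + z(-4)) + n, 49) - 1*(-23964) = (-5*((-37 + 4) + 47) - 5*49) - 1*(-23964) = (-5*(-33 + 47) - 245) + 23964 = (-5*14 - 245) + 23964 = (-70 - 245) + 23964 = -315 + 23964 = 23649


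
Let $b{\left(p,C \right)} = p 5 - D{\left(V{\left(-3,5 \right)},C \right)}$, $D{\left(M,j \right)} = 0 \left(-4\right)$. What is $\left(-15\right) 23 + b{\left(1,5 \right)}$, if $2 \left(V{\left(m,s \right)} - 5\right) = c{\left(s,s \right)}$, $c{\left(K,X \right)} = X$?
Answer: $-340$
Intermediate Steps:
$V{\left(m,s \right)} = 5 + \frac{s}{2}$
$D{\left(M,j \right)} = 0$
$b{\left(p,C \right)} = 5 p$ ($b{\left(p,C \right)} = p 5 - 0 = 5 p + 0 = 5 p$)
$\left(-15\right) 23 + b{\left(1,5 \right)} = \left(-15\right) 23 + 5 \cdot 1 = -345 + 5 = -340$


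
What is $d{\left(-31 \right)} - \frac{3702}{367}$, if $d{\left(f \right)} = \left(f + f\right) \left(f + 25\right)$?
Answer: $\frac{132822}{367} \approx 361.91$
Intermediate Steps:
$d{\left(f \right)} = 2 f \left(25 + f\right)$
$d{\left(-31 \right)} - \frac{3702}{367} = 2 \left(-31\right) \left(25 - 31\right) - \frac{3702}{367} = 2 \left(-31\right) \left(-6\right) - 3702 \cdot \frac{1}{367} = 372 - \frac{3702}{367} = \frac{132822}{367}$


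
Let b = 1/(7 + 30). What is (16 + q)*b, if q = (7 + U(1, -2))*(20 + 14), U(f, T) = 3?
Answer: 356/37 ≈ 9.6216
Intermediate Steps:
b = 1/37 ≈ 0.027027
q = 340 (q = (7 + 3)*(20 + 14) = 10*34 = 340)
(16 + q)*b = (16 + 340)*(1/37) = 356*(1/37) = 356/37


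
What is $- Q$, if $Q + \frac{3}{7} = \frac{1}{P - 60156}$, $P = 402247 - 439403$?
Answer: $\frac{291943}{681184} \approx 0.42858$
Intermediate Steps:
$P = -37156$ ($P = 402247 - 439403 = -37156$)
$Q = - \frac{291943}{681184}$ ($Q = - \frac{3}{7} + \frac{1}{-37156 - 60156} = - \frac{3}{7} + \frac{1}{-97312} = - \frac{3}{7} - \frac{1}{97312} = - \frac{291943}{681184} \approx -0.42858$)
$- Q = \left(-1\right) \left(- \frac{291943}{681184}\right) = \frac{291943}{681184}$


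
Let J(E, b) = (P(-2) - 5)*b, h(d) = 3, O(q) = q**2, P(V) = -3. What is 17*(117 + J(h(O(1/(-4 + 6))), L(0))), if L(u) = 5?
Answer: 1309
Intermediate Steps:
J(E, b) = -8*b (J(E, b) = (-3 - 5)*b = -8*b)
17*(117 + J(h(O(1/(-4 + 6))), L(0))) = 17*(117 - 8*5) = 17*(117 - 40) = 17*77 = 1309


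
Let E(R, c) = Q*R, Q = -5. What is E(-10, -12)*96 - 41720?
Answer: -36920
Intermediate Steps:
E(R, c) = -5*R
E(-10, -12)*96 - 41720 = -5*(-10)*96 - 41720 = 50*96 - 41720 = 4800 - 41720 = -36920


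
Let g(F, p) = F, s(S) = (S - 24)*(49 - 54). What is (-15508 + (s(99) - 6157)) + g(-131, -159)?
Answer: -22171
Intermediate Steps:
s(S) = 120 - 5*S (s(S) = (-24 + S)*(-5) = 120 - 5*S)
(-15508 + (s(99) - 6157)) + g(-131, -159) = (-15508 + ((120 - 5*99) - 6157)) - 131 = (-15508 + ((120 - 495) - 6157)) - 131 = (-15508 + (-375 - 6157)) - 131 = (-15508 - 6532) - 131 = -22040 - 131 = -22171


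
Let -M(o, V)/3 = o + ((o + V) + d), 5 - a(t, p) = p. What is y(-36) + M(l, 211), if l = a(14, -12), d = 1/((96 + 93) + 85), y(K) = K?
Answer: -211257/274 ≈ -771.01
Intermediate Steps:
a(t, p) = 5 - p
d = 1/274 (d = 1/(189 + 85) = 1/274 ≈ 0.0036496)
l = 17 (l = 5 - 1*(-12) = 5 + 12 = 17)
M(o, V) = -3/274 - 6*o - 3*V (M(o, V) = -3*(o + ((o + V) + 1/274)) = -3*(o + ((V + o) + 1/274)) = -3*(o + (1/274 + V + o)) = -3*(1/274 + V + 2*o) = -3/274 - 6*o - 3*V)
y(-36) + M(l, 211) = -36 + (-3/274 - 6*17 - 3*211) = -36 + (-3/274 - 102 - 633) = -36 - 201393/274 = -211257/274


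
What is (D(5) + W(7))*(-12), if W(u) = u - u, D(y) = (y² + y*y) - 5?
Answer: -540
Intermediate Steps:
D(y) = -5 + 2*y² (D(y) = (y² + y²) - 5 = 2*y² - 5 = -5 + 2*y²)
W(u) = 0
(D(5) + W(7))*(-12) = ((-5 + 2*5²) + 0)*(-12) = ((-5 + 2*25) + 0)*(-12) = ((-5 + 50) + 0)*(-12) = (45 + 0)*(-12) = 45*(-12) = -540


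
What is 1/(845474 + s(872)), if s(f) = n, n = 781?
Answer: 1/846255 ≈ 1.1817e-6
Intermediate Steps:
s(f) = 781
1/(845474 + s(872)) = 1/(845474 + 781) = 1/846255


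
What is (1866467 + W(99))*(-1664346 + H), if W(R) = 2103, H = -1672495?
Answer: -6235120987370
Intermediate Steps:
(1866467 + W(99))*(-1664346 + H) = (1866467 + 2103)*(-1664346 - 1672495) = 1868570*(-3336841) = -6235120987370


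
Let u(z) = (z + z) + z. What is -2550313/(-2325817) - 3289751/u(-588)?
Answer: 7655857553699/4102741188 ≈ 1866.0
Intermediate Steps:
u(z) = 3*z (u(z) = 2*z + z = 3*z)
-2550313/(-2325817) - 3289751/u(-588) = -2550313/(-2325817) - 3289751/(3*(-588)) = -2550313*(-1/2325817) - 3289751/(-1764) = 2550313/2325817 - 3289751*(-1/1764) = 2550313/2325817 + 3289751/1764 = 7655857553699/4102741188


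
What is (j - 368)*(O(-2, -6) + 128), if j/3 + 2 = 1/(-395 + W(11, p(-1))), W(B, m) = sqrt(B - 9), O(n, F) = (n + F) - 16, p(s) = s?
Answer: -6068793848/156023 - 312*sqrt(2)/156023 ≈ -38897.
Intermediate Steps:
O(n, F) = -16 + F + n (O(n, F) = (F + n) - 16 = -16 + F + n)
W(B, m) = sqrt(-9 + B)
j = -6 + 3/(-395 + sqrt(2)) (j = -6 + 3/(-395 + sqrt(-9 + 11)) = -6 + 3/(-395 + sqrt(2)) ≈ -6.0076)
(j - 368)*(O(-2, -6) + 128) = ((-937323/156023 - 3*sqrt(2)/156023) - 368)*((-16 - 6 - 2) + 128) = (-58353787/156023 - 3*sqrt(2)/156023)*(-24 + 128) = (-58353787/156023 - 3*sqrt(2)/156023)*104 = -6068793848/156023 - 312*sqrt(2)/156023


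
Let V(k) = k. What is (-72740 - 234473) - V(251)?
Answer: -307464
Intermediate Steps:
(-72740 - 234473) - V(251) = (-72740 - 234473) - 1*251 = -307213 - 251 = -307464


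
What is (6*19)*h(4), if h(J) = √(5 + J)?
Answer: 342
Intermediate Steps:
(6*19)*h(4) = (6*19)*√(5 + 4) = 114*√9 = 114*3 = 342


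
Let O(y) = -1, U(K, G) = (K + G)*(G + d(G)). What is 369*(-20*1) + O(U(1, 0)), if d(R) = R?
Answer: -7381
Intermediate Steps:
U(K, G) = 2*G*(G + K) (U(K, G) = (K + G)*(G + G) = (G + K)*(2*G) = 2*G*(G + K))
369*(-20*1) + O(U(1, 0)) = 369*(-20*1) - 1 = 369*(-20) - 1 = -7380 - 1 = -7381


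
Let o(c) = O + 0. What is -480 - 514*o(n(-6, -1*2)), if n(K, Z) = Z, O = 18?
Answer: -9732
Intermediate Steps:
o(c) = 18 (o(c) = 18 + 0 = 18)
-480 - 514*o(n(-6, -1*2)) = -480 - 514*18 = -480 - 9252 = -9732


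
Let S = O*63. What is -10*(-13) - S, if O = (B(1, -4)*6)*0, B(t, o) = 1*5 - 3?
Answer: 130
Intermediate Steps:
B(t, o) = 2 (B(t, o) = 5 - 3 = 2)
O = 0 (O = (2*6)*0 = 12*0 = 0)
S = 0 (S = 0*63 = 0)
-10*(-13) - S = -10*(-13) - 1*0 = 130 + 0 = 130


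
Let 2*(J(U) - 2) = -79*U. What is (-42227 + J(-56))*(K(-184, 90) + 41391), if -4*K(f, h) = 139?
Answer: -6619150525/4 ≈ -1.6548e+9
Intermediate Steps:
K(f, h) = -139/4 (K(f, h) = -¼*139 = -139/4)
J(U) = 2 - 79*U/2 (J(U) = 2 + (-79*U)/2 = 2 - 79*U/2)
(-42227 + J(-56))*(K(-184, 90) + 41391) = (-42227 + (2 - 79/2*(-56)))*(-139/4 + 41391) = (-42227 + (2 + 2212))*(165425/4) = (-42227 + 2214)*(165425/4) = -40013*165425/4 = -6619150525/4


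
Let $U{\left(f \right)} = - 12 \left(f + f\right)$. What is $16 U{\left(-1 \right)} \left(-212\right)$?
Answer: $-81408$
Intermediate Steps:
$U{\left(f \right)} = - 24 f$ ($U{\left(f \right)} = - 12 \cdot 2 f = - 24 f$)
$16 U{\left(-1 \right)} \left(-212\right) = 16 \left(\left(-24\right) \left(-1\right)\right) \left(-212\right) = 16 \cdot 24 \left(-212\right) = 384 \left(-212\right) = -81408$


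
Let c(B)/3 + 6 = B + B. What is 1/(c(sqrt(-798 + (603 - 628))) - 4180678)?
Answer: -1045174/4369554768511 - 3*I*sqrt(823)/8739109537022 ≈ -2.3919e-7 - 9.8481e-12*I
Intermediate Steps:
c(B) = -18 + 6*B (c(B) = -18 + 3*(B + B) = -18 + 3*(2*B) = -18 + 6*B)
1/(c(sqrt(-798 + (603 - 628))) - 4180678) = 1/((-18 + 6*sqrt(-798 + (603 - 628))) - 4180678) = 1/((-18 + 6*sqrt(-798 - 25)) - 4180678) = 1/((-18 + 6*sqrt(-823)) - 4180678) = 1/((-18 + 6*(I*sqrt(823))) - 4180678) = 1/((-18 + 6*I*sqrt(823)) - 4180678) = 1/(-4180696 + 6*I*sqrt(823))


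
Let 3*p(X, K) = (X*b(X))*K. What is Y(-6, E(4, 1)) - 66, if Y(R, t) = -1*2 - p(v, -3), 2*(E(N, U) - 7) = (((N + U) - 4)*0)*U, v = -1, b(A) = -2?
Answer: -66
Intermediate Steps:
E(N, U) = 7 (E(N, U) = 7 + ((((N + U) - 4)*0)*U)/2 = 7 + (((-4 + N + U)*0)*U)/2 = 7 + (0*U)/2 = 7 + (1/2)*0 = 7 + 0 = 7)
p(X, K) = -2*K*X/3 (p(X, K) = ((X*(-2))*K)/3 = ((-2*X)*K)/3 = (-2*K*X)/3 = -2*K*X/3)
Y(R, t) = 0 (Y(R, t) = -1*2 - (-2)*(-3)*(-1)/3 = -2 - 1*(-2) = -2 + 2 = 0)
Y(-6, E(4, 1)) - 66 = 0 - 66 = -66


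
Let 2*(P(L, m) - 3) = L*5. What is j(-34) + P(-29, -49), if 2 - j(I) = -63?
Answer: -9/2 ≈ -4.5000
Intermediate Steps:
j(I) = 65 (j(I) = 2 - 1*(-63) = 2 + 63 = 65)
P(L, m) = 3 + 5*L/2 (P(L, m) = 3 + (L*5)/2 = 3 + (5*L)/2 = 3 + 5*L/2)
j(-34) + P(-29, -49) = 65 + (3 + (5/2)*(-29)) = 65 + (3 - 145/2) = 65 - 139/2 = -9/2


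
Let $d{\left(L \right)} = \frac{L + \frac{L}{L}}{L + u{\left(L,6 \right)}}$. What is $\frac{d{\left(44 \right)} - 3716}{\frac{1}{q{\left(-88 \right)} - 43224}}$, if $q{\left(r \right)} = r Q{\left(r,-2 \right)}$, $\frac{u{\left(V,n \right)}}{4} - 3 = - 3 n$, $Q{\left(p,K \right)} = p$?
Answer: $\frac{263886935}{2} \approx 1.3194 \cdot 10^{8}$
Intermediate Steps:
$u{\left(V,n \right)} = 12 - 12 n$ ($u{\left(V,n \right)} = 12 + 4 \left(- 3 n\right) = 12 - 12 n$)
$d{\left(L \right)} = \frac{1 + L}{-60 + L}$ ($d{\left(L \right)} = \frac{L + \frac{L}{L}}{L + \left(12 - 72\right)} = \frac{L + 1}{L + \left(12 - 72\right)} = \frac{1 + L}{L - 60} = \frac{1 + L}{-60 + L}$)
$q{\left(r \right)} = r^{2}$ ($q{\left(r \right)} = r r = r^{2}$)
$\frac{d{\left(44 \right)} - 3716}{\frac{1}{q{\left(-88 \right)} - 43224}} = \frac{\frac{1 + 44}{-60 + 44} - 3716}{\frac{1}{\left(-88\right)^{2} - 43224}} = \frac{\frac{1}{-16} \cdot 45 - 3716}{\frac{1}{7744 - 43224}} = \frac{\left(- \frac{1}{16}\right) 45 - 3716}{\frac{1}{-35480}} = \frac{- \frac{45}{16} - 3716}{- \frac{1}{35480}} = \left(- \frac{59501}{16}\right) \left(-35480\right) = \frac{263886935}{2}$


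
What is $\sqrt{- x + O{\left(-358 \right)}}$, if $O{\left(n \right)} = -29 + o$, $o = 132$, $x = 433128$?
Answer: $5 i \sqrt{17321} \approx 658.05 i$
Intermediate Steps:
$O{\left(n \right)} = 103$ ($O{\left(n \right)} = -29 + 132 = 103$)
$\sqrt{- x + O{\left(-358 \right)}} = \sqrt{\left(-1\right) 433128 + 103} = \sqrt{-433128 + 103} = \sqrt{-433025} = 5 i \sqrt{17321}$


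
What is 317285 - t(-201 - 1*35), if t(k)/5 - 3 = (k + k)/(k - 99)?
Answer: 21256618/67 ≈ 3.1726e+5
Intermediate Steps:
t(k) = 15 + 10*k/(-99 + k) (t(k) = 15 + 5*((k + k)/(k - 99)) = 15 + 5*((2*k)/(-99 + k)) = 15 + 5*(2*k/(-99 + k)) = 15 + 10*k/(-99 + k))
317285 - t(-201 - 1*35) = 317285 - 5*(-297 + 5*(-201 - 1*35))/(-99 + (-201 - 1*35)) = 317285 - 5*(-297 + 5*(-201 - 35))/(-99 + (-201 - 35)) = 317285 - 5*(-297 + 5*(-236))/(-99 - 236) = 317285 - 5*(-297 - 1180)/(-335) = 317285 - 5*(-1)*(-1477)/335 = 317285 - 1*1477/67 = 317285 - 1477/67 = 21256618/67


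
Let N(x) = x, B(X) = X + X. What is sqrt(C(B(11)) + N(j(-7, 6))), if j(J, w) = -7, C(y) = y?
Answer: sqrt(15) ≈ 3.8730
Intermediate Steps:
B(X) = 2*X
sqrt(C(B(11)) + N(j(-7, 6))) = sqrt(2*11 - 7) = sqrt(22 - 7) = sqrt(15)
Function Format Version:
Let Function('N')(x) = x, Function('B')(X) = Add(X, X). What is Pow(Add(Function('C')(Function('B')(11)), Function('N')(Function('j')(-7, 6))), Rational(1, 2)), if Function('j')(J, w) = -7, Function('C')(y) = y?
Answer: Pow(15, Rational(1, 2)) ≈ 3.8730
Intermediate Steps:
Function('B')(X) = Mul(2, X)
Pow(Add(Function('C')(Function('B')(11)), Function('N')(Function('j')(-7, 6))), Rational(1, 2)) = Pow(Add(Mul(2, 11), -7), Rational(1, 2)) = Pow(Add(22, -7), Rational(1, 2)) = Pow(15, Rational(1, 2))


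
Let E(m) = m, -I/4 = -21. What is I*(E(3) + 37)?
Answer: 3360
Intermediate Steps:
I = 84 (I = -4*(-21) = 84)
I*(E(3) + 37) = 84*(3 + 37) = 84*40 = 3360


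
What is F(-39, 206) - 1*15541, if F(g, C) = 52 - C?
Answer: -15695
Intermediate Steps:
F(-39, 206) - 1*15541 = (52 - 1*206) - 1*15541 = (52 - 206) - 15541 = -154 - 15541 = -15695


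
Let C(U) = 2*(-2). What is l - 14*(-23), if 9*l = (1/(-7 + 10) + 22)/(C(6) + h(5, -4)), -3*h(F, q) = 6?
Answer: 52097/162 ≈ 321.59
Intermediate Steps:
h(F, q) = -2 (h(F, q) = -⅓*6 = -2)
C(U) = -4
l = -67/162 (l = ((1/(-7 + 10) + 22)/(-4 - 2))/9 = ((1/3 + 22)/(-6))/9 = ((⅓ + 22)*(-⅙))/9 = ((67/3)*(-⅙))/9 = (⅑)*(-67/18) = -67/162 ≈ -0.41358)
l - 14*(-23) = -67/162 - 14*(-23) = -67/162 + 322 = 52097/162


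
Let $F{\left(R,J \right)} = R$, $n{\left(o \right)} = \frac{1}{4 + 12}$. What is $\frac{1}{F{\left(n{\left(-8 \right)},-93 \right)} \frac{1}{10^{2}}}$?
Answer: $1600$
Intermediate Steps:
$n{\left(o \right)} = \frac{1}{16}$
$\frac{1}{F{\left(n{\left(-8 \right)},-93 \right)} \frac{1}{10^{2}}} = \frac{1}{\frac{1}{16} \frac{1}{10^{2}}} = \frac{1}{\frac{1}{16} \cdot \frac{1}{100}} = \frac{1}{\frac{1}{1600}} = 1600$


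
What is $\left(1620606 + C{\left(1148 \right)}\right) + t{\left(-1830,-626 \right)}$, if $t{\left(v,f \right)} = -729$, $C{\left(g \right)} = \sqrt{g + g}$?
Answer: $1619877 + 2 \sqrt{574} \approx 1.6199 \cdot 10^{6}$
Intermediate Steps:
$C{\left(g \right)} = \sqrt{2} \sqrt{g}$ ($C{\left(g \right)} = \sqrt{2 g} = \sqrt{2} \sqrt{g}$)
$\left(1620606 + C{\left(1148 \right)}\right) + t{\left(-1830,-626 \right)} = \left(1620606 + \sqrt{2} \sqrt{1148}\right) - 729 = \left(1620606 + \sqrt{2} \cdot 2 \sqrt{287}\right) - 729 = \left(1620606 + 2 \sqrt{574}\right) - 729 = 1619877 + 2 \sqrt{574}$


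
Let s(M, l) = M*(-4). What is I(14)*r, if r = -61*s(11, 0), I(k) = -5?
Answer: -13420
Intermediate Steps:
s(M, l) = -4*M
r = 2684 (r = -(-244)*11 = -61*(-44) = 2684)
I(14)*r = -5*2684 = -13420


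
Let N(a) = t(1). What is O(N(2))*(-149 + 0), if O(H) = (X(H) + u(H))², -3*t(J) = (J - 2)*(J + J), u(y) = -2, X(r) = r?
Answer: -2384/9 ≈ -264.89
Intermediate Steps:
t(J) = -2*J*(-2 + J)/3 (t(J) = -(J - 2)*(J + J)/3 = -(-2 + J)*2*J/3 = -2*J*(-2 + J)/3)
N(a) = ⅔ (N(a) = (⅔)*1*(2 - 1*1) = (⅔)*1*(2 - 1) = (⅔)*1*1 = ⅔)
O(H) = (-2 + H)² (O(H) = (H - 2)² = (-2 + H)²)
O(N(2))*(-149 + 0) = (-2 + ⅔)²*(-149 + 0) = (-4/3)²*(-149) = (16/9)*(-149) = -2384/9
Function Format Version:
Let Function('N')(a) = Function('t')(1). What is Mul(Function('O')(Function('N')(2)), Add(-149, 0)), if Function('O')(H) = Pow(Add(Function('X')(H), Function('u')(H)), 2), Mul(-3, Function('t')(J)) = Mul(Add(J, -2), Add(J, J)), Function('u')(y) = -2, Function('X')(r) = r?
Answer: Rational(-2384, 9) ≈ -264.89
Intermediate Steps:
Function('t')(J) = Mul(Rational(-2, 3), J, Add(-2, J)) (Function('t')(J) = Mul(Rational(-1, 3), Mul(Add(J, -2), Add(J, J))) = Mul(Rational(-1, 3), Mul(Add(-2, J), Mul(2, J))) = Mul(Rational(-1, 3), Mul(2, J, Add(-2, J))) = Mul(Rational(-2, 3), J, Add(-2, J)))
Function('N')(a) = Rational(2, 3) (Function('N')(a) = Mul(Rational(2, 3), 1, Add(2, Mul(-1, 1))) = Mul(Rational(2, 3), 1, Add(2, -1)) = Mul(Rational(2, 3), 1, 1) = Rational(2, 3))
Function('O')(H) = Pow(Add(-2, H), 2) (Function('O')(H) = Pow(Add(H, -2), 2) = Pow(Add(-2, H), 2))
Mul(Function('O')(Function('N')(2)), Add(-149, 0)) = Mul(Pow(Add(-2, Rational(2, 3)), 2), Add(-149, 0)) = Mul(Pow(Rational(-4, 3), 2), -149) = Mul(Rational(16, 9), -149) = Rational(-2384, 9)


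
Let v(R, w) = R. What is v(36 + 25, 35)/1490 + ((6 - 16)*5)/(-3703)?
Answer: 300383/5517470 ≈ 0.054442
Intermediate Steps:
v(36 + 25, 35)/1490 + ((6 - 16)*5)/(-3703) = (36 + 25)/1490 + ((6 - 16)*5)/(-3703) = 61*(1/1490) - 10*5*(-1/3703) = 61/1490 - 50*(-1/3703) = 61/1490 + 50/3703 = 300383/5517470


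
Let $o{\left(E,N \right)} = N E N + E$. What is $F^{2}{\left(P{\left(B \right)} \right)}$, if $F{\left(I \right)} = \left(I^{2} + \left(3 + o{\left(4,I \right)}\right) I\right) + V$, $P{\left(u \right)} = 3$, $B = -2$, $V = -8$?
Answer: $16900$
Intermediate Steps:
$o{\left(E,N \right)} = E + E N^{2}$ ($o{\left(E,N \right)} = E N N + E = E N^{2} + E = E + E N^{2}$)
$F{\left(I \right)} = -8 + I^{2} + I \left(7 + 4 I^{2}\right)$ ($F{\left(I \right)} = \left(I^{2} + \left(3 + 4 \left(1 + I^{2}\right)\right) I\right) - 8 = \left(I^{2} + \left(3 + \left(4 + 4 I^{2}\right)\right) I\right) - 8 = \left(I^{2} + \left(7 + 4 I^{2}\right) I\right) - 8 = \left(I^{2} + I \left(7 + 4 I^{2}\right)\right) - 8 = -8 + I^{2} + I \left(7 + 4 I^{2}\right)$)
$F^{2}{\left(P{\left(B \right)} \right)} = \left(-8 + 3^{2} + 4 \cdot 3^{3} + 7 \cdot 3\right)^{2} = \left(-8 + 9 + 4 \cdot 27 + 21\right)^{2} = \left(-8 + 9 + 108 + 21\right)^{2} = 130^{2} = 16900$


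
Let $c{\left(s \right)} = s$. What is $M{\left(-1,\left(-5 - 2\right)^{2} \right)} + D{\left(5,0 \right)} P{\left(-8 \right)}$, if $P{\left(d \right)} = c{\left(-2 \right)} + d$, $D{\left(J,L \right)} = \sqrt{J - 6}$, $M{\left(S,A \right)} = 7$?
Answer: $7 - 10 i \approx 7.0 - 10.0 i$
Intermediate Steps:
$D{\left(J,L \right)} = \sqrt{-6 + J}$
$P{\left(d \right)} = -2 + d$
$M{\left(-1,\left(-5 - 2\right)^{2} \right)} + D{\left(5,0 \right)} P{\left(-8 \right)} = 7 + \sqrt{-6 + 5} \left(-2 - 8\right) = 7 + \sqrt{-1} \left(-10\right) = 7 + i \left(-10\right) = 7 - 10 i$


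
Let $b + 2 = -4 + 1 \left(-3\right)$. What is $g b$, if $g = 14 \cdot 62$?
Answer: $-7812$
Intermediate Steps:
$g = 868$
$b = -9$ ($b = -2 + \left(-4 + 1 \left(-3\right)\right) = -2 - 7 = -9$)
$g b = 868 \left(-9\right) = -7812$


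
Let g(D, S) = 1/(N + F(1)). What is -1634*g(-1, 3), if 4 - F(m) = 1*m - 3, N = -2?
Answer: -817/2 ≈ -408.50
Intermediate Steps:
F(m) = 7 - m (F(m) = 4 - (1*m - 3) = 4 - (m - 3) = 4 - (-3 + m) = 4 + (3 - m) = 7 - m)
g(D, S) = ¼ (g(D, S) = 1/(-2 + (7 - 1*1)) = 1/(-2 + (7 - 1)) = 1/(-2 + 6) = 1/4 = ¼)
-1634*g(-1, 3) = -1634*¼ = -817/2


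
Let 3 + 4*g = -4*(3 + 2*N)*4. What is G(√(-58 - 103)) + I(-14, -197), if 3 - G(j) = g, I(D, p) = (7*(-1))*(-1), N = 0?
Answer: 91/4 ≈ 22.750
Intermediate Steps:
I(D, p) = 7 (I(D, p) = -7*(-1) = 7)
g = -51/4 (g = -¾ + (-4*(3 + 2*0)*4)/4 = -¾ + (-4*(3 + 0)*4)/4 = -¾ + (-4*3*4)/4 = -¾ + (-12*4)/4 = -¾ + (¼)*(-48) = -¾ - 12 = -51/4 ≈ -12.750)
G(j) = 63/4 (G(j) = 3 - 1*(-51/4) = 3 + 51/4 = 63/4)
G(√(-58 - 103)) + I(-14, -197) = 63/4 + 7 = 91/4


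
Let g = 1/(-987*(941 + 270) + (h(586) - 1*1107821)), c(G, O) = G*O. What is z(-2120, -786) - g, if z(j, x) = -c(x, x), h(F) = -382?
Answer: -1423068374159/2303460 ≈ -6.1780e+5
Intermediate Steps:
g = -1/2303460 (g = 1/(-987*(941 + 270) + (-382 - 1*1107821)) = 1/(-987*1211 + (-382 - 1107821)) = 1/(-1195257 - 1108203) = 1/(-2303460) = -1/2303460 ≈ -4.3413e-7)
z(j, x) = -x² (z(j, x) = -x*x = -x²)
z(-2120, -786) - g = -1*(-786)² - 1*(-1/2303460) = -1*617796 + 1/2303460 = -617796 + 1/2303460 = -1423068374159/2303460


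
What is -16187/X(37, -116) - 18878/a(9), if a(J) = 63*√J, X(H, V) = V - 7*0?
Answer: 869495/21924 ≈ 39.659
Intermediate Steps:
X(H, V) = V (X(H, V) = V + 0 = V)
-16187/X(37, -116) - 18878/a(9) = -16187/(-116) - 18878/(63*√9) = -16187*(-1/116) - 18878/(63*3) = 16187/116 - 18878/189 = 869495/21924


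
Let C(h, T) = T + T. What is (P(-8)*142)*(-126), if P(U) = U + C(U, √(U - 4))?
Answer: 143136 - 71568*I*√3 ≈ 1.4314e+5 - 1.2396e+5*I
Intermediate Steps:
C(h, T) = 2*T
P(U) = U + 2*√(-4 + U) (P(U) = U + 2*√(U - 4) = U + 2*√(-4 + U))
(P(-8)*142)*(-126) = ((-8 + 2*√(-4 - 8))*142)*(-126) = ((-8 + 2*√(-12))*142)*(-126) = ((-8 + 2*(2*I*√3))*142)*(-126) = ((-8 + 4*I*√3)*142)*(-126) = (-1136 + 568*I*√3)*(-126) = 143136 - 71568*I*√3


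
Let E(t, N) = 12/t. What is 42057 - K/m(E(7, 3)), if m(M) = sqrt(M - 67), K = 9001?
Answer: 42057 + 9001*I*sqrt(3199)/457 ≈ 42057.0 + 1114.0*I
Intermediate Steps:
m(M) = sqrt(-67 + M)
42057 - K/m(E(7, 3)) = 42057 - 9001/(sqrt(-67 + 12/7)) = 42057 - 9001/(sqrt(-457/7)) = 42057 - 9001/(I*sqrt(3199)/7) = 42057 - 9001*(-I*sqrt(3199)/457) = 42057 - (-9001)*I*sqrt(3199)/457 = 42057 + 9001*I*sqrt(3199)/457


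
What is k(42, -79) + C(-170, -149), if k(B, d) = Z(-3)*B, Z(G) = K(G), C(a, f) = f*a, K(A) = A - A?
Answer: 25330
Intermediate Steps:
K(A) = 0
C(a, f) = a*f
Z(G) = 0
k(B, d) = 0 (k(B, d) = 0*B = 0)
k(42, -79) + C(-170, -149) = 0 - 170*(-149) = 0 + 25330 = 25330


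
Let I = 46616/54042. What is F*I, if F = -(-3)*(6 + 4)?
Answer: 233080/9007 ≈ 25.878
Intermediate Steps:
F = 30 (F = -(-3)*10 = -1*(-30) = 30)
I = 23308/27021 (I = 46616*(1/54042) = 23308/27021 ≈ 0.86259)
F*I = 30*(23308/27021) = 233080/9007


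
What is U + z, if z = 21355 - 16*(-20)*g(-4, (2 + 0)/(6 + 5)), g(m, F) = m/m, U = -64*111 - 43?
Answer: 14528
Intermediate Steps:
U = -7147 (U = -7104 - 43 = -7147)
g(m, F) = 1
z = 21675 (z = 21355 - 16*(-20) = 21355 - (-320) = 21355 - 1*(-320) = 21355 + 320 = 21675)
U + z = -7147 + 21675 = 14528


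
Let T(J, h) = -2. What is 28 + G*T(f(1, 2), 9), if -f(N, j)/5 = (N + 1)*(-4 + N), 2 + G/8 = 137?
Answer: -2132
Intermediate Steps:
G = 1080 (G = -16 + 8*137 = -16 + 1096 = 1080)
f(N, j) = -5*(1 + N)*(-4 + N) (f(N, j) = -5*(N + 1)*(-4 + N) = -5*(1 + N)*(-4 + N))
28 + G*T(f(1, 2), 9) = 28 + 1080*(-2) = 28 - 2160 = -2132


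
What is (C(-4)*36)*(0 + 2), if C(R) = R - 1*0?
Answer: -288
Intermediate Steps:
C(R) = R (C(R) = R + 0 = R)
(C(-4)*36)*(0 + 2) = (-4*36)*(0 + 2) = -144*2 = -288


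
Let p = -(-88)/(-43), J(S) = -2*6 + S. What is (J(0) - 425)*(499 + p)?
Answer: -9338253/43 ≈ -2.1717e+5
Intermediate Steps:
J(S) = -12 + S
p = -88/43 (p = -(-88)*(-1)/43 = -4*22/43 = -88/43 ≈ -2.0465)
(J(0) - 425)*(499 + p) = ((-12 + 0) - 425)*(499 - 88/43) = (-12 - 425)*(21369/43) = -437*21369/43 = -9338253/43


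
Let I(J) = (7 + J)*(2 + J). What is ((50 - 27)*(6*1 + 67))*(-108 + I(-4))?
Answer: -191406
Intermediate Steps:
I(J) = (2 + J)*(7 + J)
((50 - 27)*(6*1 + 67))*(-108 + I(-4)) = ((50 - 27)*(6*1 + 67))*(-108 + (14 + (-4)² + 9*(-4))) = (23*(6 + 67))*(-108 + (14 + 16 - 36)) = (23*73)*(-108 - 6) = 1679*(-114) = -191406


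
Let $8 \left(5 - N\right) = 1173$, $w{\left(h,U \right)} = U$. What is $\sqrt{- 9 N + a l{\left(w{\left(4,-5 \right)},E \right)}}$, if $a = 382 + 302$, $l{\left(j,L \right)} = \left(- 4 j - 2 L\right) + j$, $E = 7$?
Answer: $\frac{3 \sqrt{3482}}{4} \approx 44.256$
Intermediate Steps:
$l{\left(j,L \right)} = - 3 j - 2 L$
$N = - \frac{1133}{8}$ ($N = 5 - \frac{1173}{8} = - \frac{1133}{8} \approx -141.63$)
$a = 684$
$\sqrt{- 9 N + a l{\left(w{\left(4,-5 \right)},E \right)}} = \sqrt{\left(-9\right) \left(- \frac{1133}{8}\right) + 684 \left(\left(-3\right) \left(-5\right) - 14\right)} = \sqrt{\frac{10197}{8} + 684 \left(15 - 14\right)} = \sqrt{\frac{10197}{8} + 684 \cdot 1} = \sqrt{\frac{10197}{8} + 684} = \sqrt{\frac{15669}{8}} = \frac{3 \sqrt{3482}}{4}$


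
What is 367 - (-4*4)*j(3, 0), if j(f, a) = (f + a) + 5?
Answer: 495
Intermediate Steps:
j(f, a) = 5 + a + f (j(f, a) = (a + f) + 5 = 5 + a + f)
367 - (-4*4)*j(3, 0) = 367 - (-4*4)*(5 + 0 + 3) = 367 - (-16)*8 = 367 - 1*(-128) = 367 + 128 = 495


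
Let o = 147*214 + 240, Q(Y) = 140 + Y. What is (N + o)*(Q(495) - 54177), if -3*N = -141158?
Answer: -12649404584/3 ≈ -4.2165e+9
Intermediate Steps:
N = 141158/3 (N = -1/3*(-141158) = 141158/3 ≈ 47053.)
o = 31698 (o = 31458 + 240 = 31698)
(N + o)*(Q(495) - 54177) = (141158/3 + 31698)*((140 + 495) - 54177) = 236252*(635 - 54177)/3 = (236252/3)*(-53542) = -12649404584/3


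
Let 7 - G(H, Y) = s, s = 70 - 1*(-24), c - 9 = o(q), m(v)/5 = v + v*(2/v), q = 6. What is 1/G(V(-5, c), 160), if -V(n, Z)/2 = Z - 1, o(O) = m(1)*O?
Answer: -1/87 ≈ -0.011494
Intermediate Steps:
m(v) = 10 + 5*v (m(v) = 5*(v + v*(2/v)) = 5*(v + 2) = 5*(2 + v) = 10 + 5*v)
o(O) = 15*O (o(O) = (10 + 5*1)*O = (10 + 5)*O = 15*O)
c = 99 (c = 9 + 15*6 = 9 + 90 = 99)
s = 94 (s = 70 + 24 = 94)
V(n, Z) = 2 - 2*Z (V(n, Z) = -2*(Z - 1) = -2*(-1 + Z) = 2 - 2*Z)
G(H, Y) = -87 (G(H, Y) = 7 - 1*94 = 7 - 94 = -87)
1/G(V(-5, c), 160) = 1/(-87) = -1/87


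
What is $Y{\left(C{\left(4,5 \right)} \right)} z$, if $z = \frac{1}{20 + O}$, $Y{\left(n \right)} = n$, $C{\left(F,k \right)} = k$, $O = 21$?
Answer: $\frac{5}{41} \approx 0.12195$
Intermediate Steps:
$z = \frac{1}{41}$ ($z = \frac{1}{20 + 21} = \frac{1}{41} \approx 0.02439$)
$Y{\left(C{\left(4,5 \right)} \right)} z = 5 \cdot \frac{1}{41} = \frac{5}{41}$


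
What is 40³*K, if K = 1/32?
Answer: 2000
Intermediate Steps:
K = 1/32 ≈ 0.031250
40³*K = 40³*(1/32) = 64000*(1/32) = 2000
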